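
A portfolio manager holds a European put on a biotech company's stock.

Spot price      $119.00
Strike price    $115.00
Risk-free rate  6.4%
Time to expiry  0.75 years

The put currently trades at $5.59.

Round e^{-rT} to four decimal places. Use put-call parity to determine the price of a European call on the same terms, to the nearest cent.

exp(−rT) = exp(−0.064·0.75) = 0.9531
Put-call parity: C − P = S − K·e^(−rT) = 119 − 115·0.9531 = 119 − 109.6065 = 9.3935
C = P + (C − P) = 5.59 + (9.3935) = 14.9835

$14.98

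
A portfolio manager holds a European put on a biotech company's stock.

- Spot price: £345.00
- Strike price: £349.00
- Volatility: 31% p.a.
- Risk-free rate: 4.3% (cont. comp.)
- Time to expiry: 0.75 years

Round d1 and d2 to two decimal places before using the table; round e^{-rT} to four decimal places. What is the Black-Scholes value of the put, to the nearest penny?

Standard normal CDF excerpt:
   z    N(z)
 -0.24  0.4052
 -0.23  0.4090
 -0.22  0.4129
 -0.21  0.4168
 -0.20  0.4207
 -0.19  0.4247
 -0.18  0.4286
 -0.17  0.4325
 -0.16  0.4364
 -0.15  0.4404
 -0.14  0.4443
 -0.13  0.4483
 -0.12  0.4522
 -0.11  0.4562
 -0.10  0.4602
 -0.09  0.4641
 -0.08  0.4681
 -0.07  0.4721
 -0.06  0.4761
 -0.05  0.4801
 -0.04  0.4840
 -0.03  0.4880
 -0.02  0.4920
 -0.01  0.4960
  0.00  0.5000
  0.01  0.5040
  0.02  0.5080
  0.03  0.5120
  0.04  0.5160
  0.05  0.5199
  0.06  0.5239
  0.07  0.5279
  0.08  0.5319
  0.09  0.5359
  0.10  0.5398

£33.25

T = 0.75;  σ√T = 0.2685
d₁ = [ln(345/349) + (0.043 + 0.31²/2)·0.75] / 0.2685 = [-0.0115 + 0.0683] / 0.2685 = 0.2114 ≈ 0.21
d₂ = d₁ − σ√T = 0.2114 − 0.2685 = -0.0570 ≈ -0.06
e^(−rT) = e^(−0.043·0.75) = 0.9683
N(−d₂) = N(0.06) = 0.5239;  N(−d₁) = N(-0.21) = 0.4168
P = 349·0.9683·0.5239 − 345·0.4168 = 177.0450 − 143.7960 = 33.2490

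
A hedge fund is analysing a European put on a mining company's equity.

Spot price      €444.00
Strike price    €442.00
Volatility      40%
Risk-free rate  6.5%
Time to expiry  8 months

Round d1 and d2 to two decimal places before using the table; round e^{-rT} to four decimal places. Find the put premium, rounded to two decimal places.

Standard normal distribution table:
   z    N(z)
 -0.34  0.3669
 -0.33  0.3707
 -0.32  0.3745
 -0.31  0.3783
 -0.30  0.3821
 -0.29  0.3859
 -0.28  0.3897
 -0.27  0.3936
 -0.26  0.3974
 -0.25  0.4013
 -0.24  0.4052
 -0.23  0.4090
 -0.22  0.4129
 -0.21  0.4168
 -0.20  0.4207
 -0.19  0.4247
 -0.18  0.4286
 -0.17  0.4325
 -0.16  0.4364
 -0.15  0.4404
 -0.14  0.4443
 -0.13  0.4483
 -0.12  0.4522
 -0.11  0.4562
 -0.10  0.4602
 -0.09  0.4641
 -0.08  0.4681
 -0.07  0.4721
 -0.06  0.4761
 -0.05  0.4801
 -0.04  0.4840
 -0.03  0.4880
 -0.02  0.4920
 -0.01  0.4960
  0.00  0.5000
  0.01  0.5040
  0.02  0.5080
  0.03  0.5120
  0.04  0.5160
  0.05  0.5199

€47.05

T = 0.6667;  σ√T = 0.3266
ln(S/K) + (r + σ²/2)T = ln(444/442) + (0.065 + 0.4²/2)·0.6667 = 0.0045 + 0.0967 = 0.1012
d₁ = 0.1012 / 0.3266 = 0.3098 which rounds to 0.31
d₂ = d₁ − σ√T = 0.3098 − 0.3266 = -0.0168 which rounds to -0.02
e^(−rT) = e^(−0.065·0.6667) = 0.9576
P = 442·0.9576·N(0.02) − 444·N(-0.31) = 442·0.9576·0.5080 − 444·0.3783 = 215.0157 − 167.9652 = 47.0505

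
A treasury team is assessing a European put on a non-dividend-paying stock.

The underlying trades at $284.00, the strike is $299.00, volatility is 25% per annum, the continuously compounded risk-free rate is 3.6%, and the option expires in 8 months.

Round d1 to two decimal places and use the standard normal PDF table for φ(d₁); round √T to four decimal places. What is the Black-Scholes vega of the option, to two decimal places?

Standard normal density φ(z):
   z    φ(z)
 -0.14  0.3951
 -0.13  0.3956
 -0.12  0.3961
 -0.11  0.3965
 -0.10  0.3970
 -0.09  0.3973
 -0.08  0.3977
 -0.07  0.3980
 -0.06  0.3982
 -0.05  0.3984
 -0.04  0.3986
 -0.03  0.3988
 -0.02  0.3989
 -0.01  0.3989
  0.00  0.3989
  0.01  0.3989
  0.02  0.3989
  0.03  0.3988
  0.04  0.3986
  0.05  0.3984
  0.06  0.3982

92.48

T = 0.6667;  σ√T = 0.2041
d₁ = [ln(284/299) + (0.036 + ½·0.25²)·0.6667] / (σ√T) = (-0.0515 + 0.0448) / 0.2041 = -0.0325 ≈ -0.03
√T = √0.6667 = 0.8165
φ(d₁) = φ(-0.03) = 0.3988
vega = S·φ(d₁)·√T = 284·0.3988·0.8165 = 92.4761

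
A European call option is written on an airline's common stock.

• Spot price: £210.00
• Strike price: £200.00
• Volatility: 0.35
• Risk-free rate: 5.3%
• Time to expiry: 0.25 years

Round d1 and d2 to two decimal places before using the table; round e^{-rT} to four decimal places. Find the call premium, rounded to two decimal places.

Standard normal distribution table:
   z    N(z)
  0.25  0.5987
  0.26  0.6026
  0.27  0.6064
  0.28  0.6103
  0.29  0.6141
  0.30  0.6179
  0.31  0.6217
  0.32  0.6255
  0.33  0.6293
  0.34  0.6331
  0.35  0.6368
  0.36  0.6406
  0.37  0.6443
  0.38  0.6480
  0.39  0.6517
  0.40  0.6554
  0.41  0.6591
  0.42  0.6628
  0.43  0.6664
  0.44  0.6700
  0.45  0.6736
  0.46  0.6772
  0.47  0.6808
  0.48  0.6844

£21.02

T = 0.25;  σ√T = 0.1750
d₁ = [ln(210/200) + (0.053 + ½·0.35²)·0.25] / (σ√T) = (0.0488 + 0.0286) / 0.1750 = 0.4420 ⇒ 0.44
d₂ = 0.4420 − 0.1750 = 0.2670 ⇒ 0.27
e^(−rT) = e^(−0.053·0.25) = 0.9868
N(d₁) = N(0.44) = 0.6700;  N(d₂) = N(0.27) = 0.6064
C = 210·0.6700 − 200·0.9868·0.6064 = 140.7000 − 119.6791 = 21.0209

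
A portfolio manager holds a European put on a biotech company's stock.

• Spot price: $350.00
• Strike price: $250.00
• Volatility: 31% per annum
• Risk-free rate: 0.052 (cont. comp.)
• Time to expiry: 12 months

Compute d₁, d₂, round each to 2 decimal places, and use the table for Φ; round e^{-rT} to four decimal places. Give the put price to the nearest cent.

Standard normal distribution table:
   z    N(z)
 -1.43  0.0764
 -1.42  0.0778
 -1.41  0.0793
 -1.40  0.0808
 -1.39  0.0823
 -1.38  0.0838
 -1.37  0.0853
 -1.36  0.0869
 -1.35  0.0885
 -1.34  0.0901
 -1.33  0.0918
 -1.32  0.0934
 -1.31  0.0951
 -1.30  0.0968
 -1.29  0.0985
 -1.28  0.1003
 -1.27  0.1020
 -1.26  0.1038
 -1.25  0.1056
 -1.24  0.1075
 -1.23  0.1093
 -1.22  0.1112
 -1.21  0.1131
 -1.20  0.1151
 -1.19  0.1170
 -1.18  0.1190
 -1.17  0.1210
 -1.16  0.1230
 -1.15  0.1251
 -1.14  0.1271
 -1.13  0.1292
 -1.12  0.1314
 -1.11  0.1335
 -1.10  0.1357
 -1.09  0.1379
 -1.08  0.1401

σ√T = 0.31·√1 = 0.3100
d₁ = [ln(350/250) + (0.052 + 0.31²/2)·1] / 0.3100 = [0.3365 + 0.1001] / 0.3100 = 1.4081 ≈ 1.41
d₂ = d₁ − σ√T = 1.4081 − 0.3100 = 1.0981 ≈ 1.10
exp(−rT) = exp(−0.052·1) = 0.9493
N(−d₂) = N(-1.10) = 0.1357;  N(−d₁) = N(-1.41) = 0.0793
P = 250·0.9493·0.1357 − 350·0.0793 = 32.2050 − 27.7550 = 4.4500

$4.45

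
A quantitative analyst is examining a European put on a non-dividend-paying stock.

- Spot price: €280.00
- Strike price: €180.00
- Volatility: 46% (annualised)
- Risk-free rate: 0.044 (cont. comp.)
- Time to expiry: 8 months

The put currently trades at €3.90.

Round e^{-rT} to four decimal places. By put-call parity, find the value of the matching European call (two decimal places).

€109.10

exp(−rT) = exp(−0.044·0.6667) = 0.9711
Put-call parity: C − P = S − K·e^(−rT) = 280 − 180·0.9711 = 280 − 174.7980 = 105.2020
C = P + (C − P) = 3.90 + (105.2020) = 109.1020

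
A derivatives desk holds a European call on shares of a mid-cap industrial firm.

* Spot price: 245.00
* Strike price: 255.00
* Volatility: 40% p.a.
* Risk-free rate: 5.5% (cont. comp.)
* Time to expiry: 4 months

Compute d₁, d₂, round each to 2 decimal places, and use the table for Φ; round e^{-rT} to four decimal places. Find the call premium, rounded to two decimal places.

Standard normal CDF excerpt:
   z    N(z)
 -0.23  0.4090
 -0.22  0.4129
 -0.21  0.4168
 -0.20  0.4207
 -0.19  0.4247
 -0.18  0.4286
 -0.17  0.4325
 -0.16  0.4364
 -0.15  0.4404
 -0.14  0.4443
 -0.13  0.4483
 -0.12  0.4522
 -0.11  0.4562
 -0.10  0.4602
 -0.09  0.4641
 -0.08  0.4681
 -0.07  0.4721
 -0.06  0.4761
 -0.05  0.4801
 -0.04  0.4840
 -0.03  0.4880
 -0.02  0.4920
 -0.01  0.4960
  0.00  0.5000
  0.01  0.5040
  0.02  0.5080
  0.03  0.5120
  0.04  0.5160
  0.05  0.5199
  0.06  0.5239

20.11

σ√T = 0.4·√0.3333 = 0.2309
ln(S/K) + (r + σ²/2)T = ln(245/255) + (0.055 + 0.4²/2)·0.3333 = -0.0400 + 0.0450 = 0.0050
d₁ = 0.0050 / 0.2309 = 0.0216 → 0.02
d₂ = d₁ − σ√T = 0.0216 − 0.2309 = -0.2093 → -0.21
e^(−rT) = e^(−0.055·0.3333) = 0.9818
C = 245·N(0.02) − 255·0.9818·N(-0.21) = 245·0.5080 − 255·0.9818·0.4168 = 124.4600 − 104.3496 = 20.1104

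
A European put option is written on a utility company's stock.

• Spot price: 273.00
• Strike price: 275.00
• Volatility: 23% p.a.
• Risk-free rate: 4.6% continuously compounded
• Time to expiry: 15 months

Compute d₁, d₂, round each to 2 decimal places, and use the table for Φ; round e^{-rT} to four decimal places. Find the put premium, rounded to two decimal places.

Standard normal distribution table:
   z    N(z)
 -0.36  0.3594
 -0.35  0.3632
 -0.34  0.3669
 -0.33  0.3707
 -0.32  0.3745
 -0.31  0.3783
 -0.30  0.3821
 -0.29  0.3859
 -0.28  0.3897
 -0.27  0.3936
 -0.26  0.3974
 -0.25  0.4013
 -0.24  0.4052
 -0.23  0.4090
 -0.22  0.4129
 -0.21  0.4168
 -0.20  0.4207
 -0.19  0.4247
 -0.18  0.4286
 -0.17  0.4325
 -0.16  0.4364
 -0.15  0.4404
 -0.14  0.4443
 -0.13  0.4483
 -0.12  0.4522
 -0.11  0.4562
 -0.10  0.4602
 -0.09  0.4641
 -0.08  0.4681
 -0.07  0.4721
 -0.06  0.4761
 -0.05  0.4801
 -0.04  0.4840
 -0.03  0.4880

T = 1.25;  σ√T = 0.2571
d₁ = [ln(273/275) + (0.046 + ½·0.23²)·1.25] / (σ√T) = (-0.0073 + 0.0906) / 0.2571 = 0.3238 → 0.32
d₂ = 0.3238 − 0.2571 = 0.0666 → 0.07
exp(−rT) = exp(−0.046·1.25) = 0.9441
P = 275·0.9441·N(-0.07) − 273·N(-0.32) = 275·0.9441·0.4721 − 273·0.3745 = 122.5701 − 102.2385 = 20.3316

20.33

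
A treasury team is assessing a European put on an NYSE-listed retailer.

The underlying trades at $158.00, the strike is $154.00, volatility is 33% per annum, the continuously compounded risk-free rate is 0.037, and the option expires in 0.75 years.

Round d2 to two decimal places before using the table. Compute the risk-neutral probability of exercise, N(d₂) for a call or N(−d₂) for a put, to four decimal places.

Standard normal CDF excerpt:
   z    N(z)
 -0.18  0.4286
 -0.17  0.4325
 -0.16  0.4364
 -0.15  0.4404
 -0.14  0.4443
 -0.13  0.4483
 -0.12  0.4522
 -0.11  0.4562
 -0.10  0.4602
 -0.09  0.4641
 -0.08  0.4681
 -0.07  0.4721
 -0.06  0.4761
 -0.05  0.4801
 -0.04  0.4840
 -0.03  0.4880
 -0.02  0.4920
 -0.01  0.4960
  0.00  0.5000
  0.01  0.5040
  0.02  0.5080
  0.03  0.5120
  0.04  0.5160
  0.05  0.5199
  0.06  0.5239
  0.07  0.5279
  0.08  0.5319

σ√T = 0.33·√0.75 = 0.2858
d₁ = [ln(158/154) + (0.037 + 0.33²/2)·0.75] / 0.2858 = [0.0256 + 0.0686] / 0.2858 = 0.3297 → 0.33
d₂ = d₁ − σ√T = 0.3297 − 0.2858 = 0.0439 → 0.04
Pr(exercise) under Q = N(−d₂) = N(-0.04) = 0.4840

0.4840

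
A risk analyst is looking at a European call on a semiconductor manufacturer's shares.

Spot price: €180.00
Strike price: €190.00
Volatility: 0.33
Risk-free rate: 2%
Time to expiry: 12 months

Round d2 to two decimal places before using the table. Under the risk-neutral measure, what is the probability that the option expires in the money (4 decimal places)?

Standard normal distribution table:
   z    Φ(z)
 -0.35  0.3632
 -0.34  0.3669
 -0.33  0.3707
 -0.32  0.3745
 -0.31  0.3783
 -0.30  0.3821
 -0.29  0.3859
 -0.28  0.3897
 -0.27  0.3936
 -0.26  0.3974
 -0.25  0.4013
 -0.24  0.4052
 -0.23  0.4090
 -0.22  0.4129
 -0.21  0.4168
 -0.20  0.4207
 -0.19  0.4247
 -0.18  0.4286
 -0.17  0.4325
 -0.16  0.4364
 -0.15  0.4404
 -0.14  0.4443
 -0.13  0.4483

σ√T = 0.33·√1 = 0.3300
ln(S/K) + (r + σ²/2)T = ln(180/190) + (0.02 + 0.33²/2)·1 = -0.0541 + 0.0745 = 0.0204
d₁ = 0.0204 / 0.3300 = 0.0618 → 0.06
d₂ = d₁ − σ√T = 0.0618 − 0.3300 = -0.2682 → -0.27
Pr(exercise) under Q = N(d₂) = 0.3936

0.3936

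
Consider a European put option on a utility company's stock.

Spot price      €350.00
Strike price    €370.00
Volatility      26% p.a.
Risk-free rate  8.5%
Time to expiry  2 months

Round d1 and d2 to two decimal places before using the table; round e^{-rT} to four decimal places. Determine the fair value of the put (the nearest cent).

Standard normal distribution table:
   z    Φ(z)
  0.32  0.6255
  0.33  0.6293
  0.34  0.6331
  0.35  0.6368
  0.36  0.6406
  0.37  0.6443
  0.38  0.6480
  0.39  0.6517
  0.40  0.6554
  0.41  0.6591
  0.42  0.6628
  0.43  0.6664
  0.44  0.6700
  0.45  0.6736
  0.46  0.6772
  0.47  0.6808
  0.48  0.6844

€22.82

σ√T = 0.26·√0.1667 = 0.1061
ln(S/K) + (r + σ²/2)T = ln(350/370) + (0.085 + 0.26²/2)·0.1667 = -0.0556 + 0.0198 = -0.0358
d₁ = -0.0358 / 0.1061 = -0.3370 → -0.34
d₂ = d₁ − σ√T = -0.3370 − 0.1061 = -0.4431 → -0.44
e^(−rT) = e^(−0.085·0.1667) = 0.9859
P = 370·0.9859·N(0.44) − 350·N(0.34) = 370·0.9859·0.6700 − 350·0.6331 = 244.4046 − 221.5850 = 22.8196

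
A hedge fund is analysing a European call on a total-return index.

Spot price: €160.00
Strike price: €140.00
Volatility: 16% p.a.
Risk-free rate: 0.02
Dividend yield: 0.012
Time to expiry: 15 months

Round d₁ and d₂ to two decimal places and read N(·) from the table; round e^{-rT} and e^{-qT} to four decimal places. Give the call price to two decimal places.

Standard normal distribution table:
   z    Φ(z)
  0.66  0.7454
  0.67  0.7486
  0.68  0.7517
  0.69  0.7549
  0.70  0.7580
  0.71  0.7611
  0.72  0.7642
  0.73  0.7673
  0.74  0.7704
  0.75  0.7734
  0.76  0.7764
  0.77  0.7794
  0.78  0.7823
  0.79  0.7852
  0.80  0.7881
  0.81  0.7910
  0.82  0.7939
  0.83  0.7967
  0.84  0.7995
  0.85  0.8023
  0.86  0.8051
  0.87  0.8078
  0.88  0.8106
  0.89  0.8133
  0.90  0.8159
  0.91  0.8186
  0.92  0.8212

€24.27

σ√T = 0.16·√1.25 = 0.1789
d₁ = [ln(160/140) + (0.02 − 0.012 + 0.16²/2)·1.25] / 0.1789 = [0.1335 + 0.0260] / 0.1789 = 0.8918 ⇒ 0.89
d₂ = d₁ − σ√T = 0.8918 − 0.1789 = 0.7129 ⇒ 0.71
exp(−qT) = exp(−0.012·1.25) = 0.9851;  exp(−rT) = exp(−0.02·1.25) = 0.9753
C = 160·0.9851·N(0.89) − 140·0.9753·N(0.71) = 160·0.9851·0.8133 − 140·0.9753·0.7611 = 128.1891 − 103.9221 = 24.2670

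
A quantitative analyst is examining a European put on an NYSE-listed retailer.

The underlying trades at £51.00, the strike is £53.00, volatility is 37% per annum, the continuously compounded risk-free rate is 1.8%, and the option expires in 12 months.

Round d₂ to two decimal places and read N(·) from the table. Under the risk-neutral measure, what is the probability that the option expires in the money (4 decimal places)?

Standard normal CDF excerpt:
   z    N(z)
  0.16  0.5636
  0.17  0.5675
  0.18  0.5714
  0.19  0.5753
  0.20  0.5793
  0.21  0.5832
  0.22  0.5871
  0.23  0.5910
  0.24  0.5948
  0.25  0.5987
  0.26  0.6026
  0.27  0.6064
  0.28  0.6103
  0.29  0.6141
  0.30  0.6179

0.5948

σ√T = 0.37 × 1.0000 = 0.3700
d₁ = [ln(51/53) + (0.018 + 0.37²/2)·1] / 0.3700 = [-0.0385 + 0.0864] / 0.3700 = 0.1297 → 0.13
d₂ = d₁ − σ√T = 0.1297 − 0.3700 = -0.2403 → -0.24
Pr(exercise) under Q = N(−d₂) = N(0.24) = 0.5948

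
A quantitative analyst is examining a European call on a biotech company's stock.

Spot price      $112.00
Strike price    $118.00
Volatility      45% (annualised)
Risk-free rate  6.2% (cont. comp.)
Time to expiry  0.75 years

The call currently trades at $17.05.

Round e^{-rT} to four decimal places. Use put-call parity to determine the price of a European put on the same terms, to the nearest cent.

$17.69

exp(−rT) = exp(−0.062·0.75) = 0.9546
Put-call parity: C − P = S − K·e^(−rT) = 112 − 118·0.9546 = 112 − 112.6428 = -0.6428
P = C − (C − P) = 17.05 − (-0.6428) = 17.6928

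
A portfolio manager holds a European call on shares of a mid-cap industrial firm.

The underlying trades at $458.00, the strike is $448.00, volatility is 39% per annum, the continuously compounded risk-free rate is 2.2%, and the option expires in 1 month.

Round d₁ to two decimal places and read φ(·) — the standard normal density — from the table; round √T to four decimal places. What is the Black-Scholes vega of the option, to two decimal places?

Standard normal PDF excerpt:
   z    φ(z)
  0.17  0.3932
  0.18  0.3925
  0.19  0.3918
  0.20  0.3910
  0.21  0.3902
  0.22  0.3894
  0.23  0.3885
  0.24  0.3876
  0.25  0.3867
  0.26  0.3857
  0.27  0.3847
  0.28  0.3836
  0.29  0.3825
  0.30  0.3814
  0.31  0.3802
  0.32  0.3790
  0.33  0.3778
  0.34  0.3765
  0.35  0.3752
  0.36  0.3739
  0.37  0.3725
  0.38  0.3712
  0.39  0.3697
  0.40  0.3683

50.87

σ√T = 0.39 × 0.2887 = 0.1126
ln(S/K) + (r + σ²/2)T = ln(458/448) + (0.022 + 0.39²/2)·0.08333 = 0.0221 + 0.0082 = 0.0302
d₁ = 0.0302 / 0.1126 = 0.2687 ⇒ 0.27
√T = √0.08333 = 0.2887
φ(d₁) = φ(0.27) = 0.3847
vega = S·φ(d₁)·√T = 458·0.3847·0.2887 = 50.8668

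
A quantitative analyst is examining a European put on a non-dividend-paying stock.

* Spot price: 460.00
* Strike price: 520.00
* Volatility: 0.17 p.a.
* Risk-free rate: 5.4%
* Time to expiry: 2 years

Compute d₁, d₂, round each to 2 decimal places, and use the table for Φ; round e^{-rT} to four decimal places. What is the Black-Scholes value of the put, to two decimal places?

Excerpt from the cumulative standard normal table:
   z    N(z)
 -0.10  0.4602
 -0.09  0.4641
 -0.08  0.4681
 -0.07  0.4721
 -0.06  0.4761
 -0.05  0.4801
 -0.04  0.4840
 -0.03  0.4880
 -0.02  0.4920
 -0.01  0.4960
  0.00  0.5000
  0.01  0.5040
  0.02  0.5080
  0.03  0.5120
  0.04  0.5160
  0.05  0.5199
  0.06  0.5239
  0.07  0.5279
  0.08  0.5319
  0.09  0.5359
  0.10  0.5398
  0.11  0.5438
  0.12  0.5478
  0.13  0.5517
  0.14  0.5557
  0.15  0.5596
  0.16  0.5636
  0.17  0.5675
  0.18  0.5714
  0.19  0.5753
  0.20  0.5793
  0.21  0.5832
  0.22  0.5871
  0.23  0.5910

47.70

σ√T = 0.17 × 1.4142 = 0.2404
d₁ = [ln(460/520) + (0.054 + ½·0.17²)·2] / (σ√T) = (-0.1226 + 0.1369) / 0.2404 = 0.0595 ≈ 0.06
d₂ = 0.0595 − 0.2404 = -0.1809 ≈ -0.18
exp(−rT) = exp(−0.054·2) = 0.8976
N(−d₂) = N(0.18) = 0.5714;  N(−d₁) = N(-0.06) = 0.4761
P = 520·0.8976·0.5714 − 460·0.4761 = 266.7021 − 219.0060 = 47.6961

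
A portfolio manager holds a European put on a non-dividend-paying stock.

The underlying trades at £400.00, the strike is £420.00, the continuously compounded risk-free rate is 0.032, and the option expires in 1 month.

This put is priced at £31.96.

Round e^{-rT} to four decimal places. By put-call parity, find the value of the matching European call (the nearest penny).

exp(−rT) = exp(−0.032·0.08333) = 0.9973
Put-call parity: C − P = S − K·e^(−rT) = 400 − 420·0.9973 = 400 − 418.8660 = -18.8660
C = P + (C − P) = 31.96 + (-18.8660) = 13.0940

£13.09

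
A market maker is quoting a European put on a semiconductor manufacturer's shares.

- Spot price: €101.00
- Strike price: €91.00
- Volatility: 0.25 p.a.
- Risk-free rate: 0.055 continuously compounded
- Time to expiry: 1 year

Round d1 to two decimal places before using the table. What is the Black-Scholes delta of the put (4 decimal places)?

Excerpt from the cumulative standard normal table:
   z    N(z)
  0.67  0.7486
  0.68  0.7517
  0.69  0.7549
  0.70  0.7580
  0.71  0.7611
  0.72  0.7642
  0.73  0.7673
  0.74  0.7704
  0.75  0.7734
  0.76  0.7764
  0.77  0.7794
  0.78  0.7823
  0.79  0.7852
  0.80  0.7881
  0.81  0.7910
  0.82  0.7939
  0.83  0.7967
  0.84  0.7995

σ√T = 0.25 × 1.0000 = 0.2500
d₁ = [ln(101/91) + (0.055 + ½·0.25²)·1] / (σ√T) = (0.1043 + 0.0862) / 0.2500 = 0.7620 which rounds to 0.76
N(d₁) = N(0.76) = 0.7764
Δ_put = N(d₁) − 1 = 0.7764 − 1 = -0.2236

-0.2236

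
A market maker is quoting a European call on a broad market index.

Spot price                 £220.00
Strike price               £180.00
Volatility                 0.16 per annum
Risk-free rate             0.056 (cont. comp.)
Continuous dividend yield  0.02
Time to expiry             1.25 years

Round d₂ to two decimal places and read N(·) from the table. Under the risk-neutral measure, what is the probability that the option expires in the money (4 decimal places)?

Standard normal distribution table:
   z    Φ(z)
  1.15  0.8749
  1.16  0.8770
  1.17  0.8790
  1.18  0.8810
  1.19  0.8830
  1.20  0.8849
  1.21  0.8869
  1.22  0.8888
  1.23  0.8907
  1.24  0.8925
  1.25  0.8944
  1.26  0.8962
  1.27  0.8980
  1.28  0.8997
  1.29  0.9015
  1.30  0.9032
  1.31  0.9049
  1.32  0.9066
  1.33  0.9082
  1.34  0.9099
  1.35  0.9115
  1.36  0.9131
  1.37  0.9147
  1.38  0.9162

0.8997

σ√T = 0.16 × 1.1180 = 0.1789
d₁ = [ln(220/180) + (0.056 − 0.02 + 0.16²/2)·1.25] / 0.1789 = [0.2007 + 0.0610] / 0.1789 = 1.4628 → 1.46
d₂ = d₁ − σ√T = 1.4628 − 0.1789 = 1.2839 → 1.28
Pr(exercise) under Q = N(d₂) = 0.8997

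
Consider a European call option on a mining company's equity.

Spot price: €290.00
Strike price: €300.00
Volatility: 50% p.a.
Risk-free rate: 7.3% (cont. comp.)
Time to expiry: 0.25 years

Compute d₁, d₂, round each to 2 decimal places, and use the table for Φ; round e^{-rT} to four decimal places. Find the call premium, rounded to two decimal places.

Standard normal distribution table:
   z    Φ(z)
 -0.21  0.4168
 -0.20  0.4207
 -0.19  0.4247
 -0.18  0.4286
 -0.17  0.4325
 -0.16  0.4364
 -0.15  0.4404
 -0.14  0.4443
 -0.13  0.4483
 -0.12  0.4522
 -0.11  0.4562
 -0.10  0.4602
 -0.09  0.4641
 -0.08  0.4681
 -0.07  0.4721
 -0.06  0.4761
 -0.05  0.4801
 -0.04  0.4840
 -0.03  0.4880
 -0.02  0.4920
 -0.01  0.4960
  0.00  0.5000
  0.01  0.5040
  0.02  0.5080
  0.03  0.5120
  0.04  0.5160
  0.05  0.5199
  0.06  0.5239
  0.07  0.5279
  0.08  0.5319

€26.83

σ√T = 0.5·√0.25 = 0.2500
d₁ = [ln(290/300) + (0.073 + 0.5²/2)·0.25] / 0.2500 = [-0.0339 + 0.0495] / 0.2500 = 0.0624 ≈ 0.06
d₂ = d₁ − σ√T = 0.0624 − 0.2500 = -0.1876 ≈ -0.19
exp(−rT) = exp(−0.073·0.25) = 0.9819
N(d₁) = N(0.06) = 0.5239;  N(d₂) = N(-0.19) = 0.4247
C = 290·0.5239 − 300·0.9819·0.4247 = 151.9310 − 125.1039 = 26.8271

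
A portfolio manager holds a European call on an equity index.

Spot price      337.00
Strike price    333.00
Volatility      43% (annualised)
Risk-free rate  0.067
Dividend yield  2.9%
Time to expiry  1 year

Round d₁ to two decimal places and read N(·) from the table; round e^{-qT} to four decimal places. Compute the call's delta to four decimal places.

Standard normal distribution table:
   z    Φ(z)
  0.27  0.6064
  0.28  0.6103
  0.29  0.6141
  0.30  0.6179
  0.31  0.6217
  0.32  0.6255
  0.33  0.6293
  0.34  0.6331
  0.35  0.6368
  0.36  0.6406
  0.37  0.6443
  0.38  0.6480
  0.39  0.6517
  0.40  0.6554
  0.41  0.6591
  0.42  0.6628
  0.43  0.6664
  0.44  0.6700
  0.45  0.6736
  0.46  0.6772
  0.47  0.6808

0.6113

σ√T = 0.43·√1 = 0.4300
ln(S/K) + (r − q + σ²/2)T = ln(337/333) + (0.067 − 0.029 + 0.43²/2)·1 = 0.0119 + 0.1305 = 0.1424
d₁ = 0.1424 / 0.4300 = 0.3311 → 0.33
N(d₁) = N(0.33) = 0.6293
Δ_call = exp(−qT)·N(d₁) = 0.9714·0.6293 = 0.6113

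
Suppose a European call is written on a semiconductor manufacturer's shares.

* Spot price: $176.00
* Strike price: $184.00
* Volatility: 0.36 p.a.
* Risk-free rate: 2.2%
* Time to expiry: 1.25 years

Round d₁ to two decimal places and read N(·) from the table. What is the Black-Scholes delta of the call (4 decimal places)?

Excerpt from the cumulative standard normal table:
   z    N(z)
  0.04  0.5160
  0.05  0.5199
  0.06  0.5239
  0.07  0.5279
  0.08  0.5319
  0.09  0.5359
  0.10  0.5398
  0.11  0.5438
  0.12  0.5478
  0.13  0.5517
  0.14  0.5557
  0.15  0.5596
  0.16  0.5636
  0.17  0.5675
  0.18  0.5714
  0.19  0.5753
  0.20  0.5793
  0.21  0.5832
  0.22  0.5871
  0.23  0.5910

0.5636

σ√T = 0.36·√1.25 = 0.4025
d₁ = [ln(176/184) + (0.022 + ½·0.36²)·1.25] / (σ√T) = (-0.0445 + 0.1085) / 0.4025 = 0.1591 ⇒ 0.16
N(d₁) = N(0.16) = 0.5636
Δ_call = N(d₁) = 0.5636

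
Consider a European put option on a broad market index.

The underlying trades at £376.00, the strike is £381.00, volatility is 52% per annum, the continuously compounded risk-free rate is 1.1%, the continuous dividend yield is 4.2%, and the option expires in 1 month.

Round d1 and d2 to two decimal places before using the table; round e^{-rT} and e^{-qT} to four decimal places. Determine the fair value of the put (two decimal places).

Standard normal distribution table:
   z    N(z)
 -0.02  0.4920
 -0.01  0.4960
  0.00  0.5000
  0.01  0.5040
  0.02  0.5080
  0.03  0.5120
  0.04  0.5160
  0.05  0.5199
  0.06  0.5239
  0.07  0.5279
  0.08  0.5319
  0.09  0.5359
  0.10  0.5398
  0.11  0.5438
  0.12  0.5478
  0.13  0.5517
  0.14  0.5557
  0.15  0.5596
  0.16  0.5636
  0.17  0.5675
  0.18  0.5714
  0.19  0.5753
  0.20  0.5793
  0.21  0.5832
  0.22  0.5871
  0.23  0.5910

£25.67

σ√T = 0.52·√0.08333 = 0.1501
d₁ = [ln(376/381) + (0.011 − 0.042 + 0.52²/2)·0.08333] / 0.1501 = [-0.0132 + 0.0087] / 0.1501 = -0.0302 ≈ -0.03
d₂ = d₁ − σ√T = -0.0302 − 0.1501 = -0.1803 ≈ -0.18
exp(−qT) = exp(−0.042·0.08333) = 0.9965;  exp(−rT) = exp(−0.011·0.08333) = 0.9991
P = 381·0.9991·N(0.18) − 376·0.9965·N(0.03) = 381·0.9991·0.5714 − 376·0.9965·0.5120 = 217.5075 − 191.8382 = 25.6693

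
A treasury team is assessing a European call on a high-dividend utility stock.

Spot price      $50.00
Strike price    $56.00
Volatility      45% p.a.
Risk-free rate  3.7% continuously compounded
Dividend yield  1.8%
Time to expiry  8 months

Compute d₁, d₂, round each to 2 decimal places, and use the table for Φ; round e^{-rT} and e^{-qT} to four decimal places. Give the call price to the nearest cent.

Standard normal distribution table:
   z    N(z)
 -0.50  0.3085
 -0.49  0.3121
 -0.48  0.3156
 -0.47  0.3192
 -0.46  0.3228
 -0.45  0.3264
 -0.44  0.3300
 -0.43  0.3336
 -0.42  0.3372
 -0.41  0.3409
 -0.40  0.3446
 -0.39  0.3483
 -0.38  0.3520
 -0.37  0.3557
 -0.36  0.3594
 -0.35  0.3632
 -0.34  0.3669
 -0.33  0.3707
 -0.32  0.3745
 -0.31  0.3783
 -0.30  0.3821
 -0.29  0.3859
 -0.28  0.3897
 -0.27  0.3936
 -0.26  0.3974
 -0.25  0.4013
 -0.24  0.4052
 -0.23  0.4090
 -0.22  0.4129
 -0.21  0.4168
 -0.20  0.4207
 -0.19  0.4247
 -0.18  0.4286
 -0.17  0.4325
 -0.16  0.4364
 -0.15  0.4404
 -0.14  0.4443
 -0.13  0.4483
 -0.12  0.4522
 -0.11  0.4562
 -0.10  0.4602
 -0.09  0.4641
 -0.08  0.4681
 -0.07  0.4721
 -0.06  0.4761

$5.29

σ√T = 0.45·√0.6667 = 0.3674
ln(S/K) + (r − q + σ²/2)T = ln(50/56) + (0.037 − 0.018 + 0.45²/2)·0.6667 = -0.1133 + 0.0802 = -0.0332
d₁ = -0.0332 / 0.3674 = -0.0903 ⇒ -0.09
d₂ = d₁ − σ√T = -0.0903 − 0.3674 = -0.4577 ⇒ -0.46
e^(−qT) = e^(−0.018·0.6667) = 0.9881;  e^(−rT) = e^(−0.037·0.6667) = 0.9756
C = 50·0.9881·N(-0.09) − 56·0.9756·N(-0.46) = 50·0.9881·0.4641 − 56·0.9756·0.3228 = 22.9289 − 17.6357 = 5.2931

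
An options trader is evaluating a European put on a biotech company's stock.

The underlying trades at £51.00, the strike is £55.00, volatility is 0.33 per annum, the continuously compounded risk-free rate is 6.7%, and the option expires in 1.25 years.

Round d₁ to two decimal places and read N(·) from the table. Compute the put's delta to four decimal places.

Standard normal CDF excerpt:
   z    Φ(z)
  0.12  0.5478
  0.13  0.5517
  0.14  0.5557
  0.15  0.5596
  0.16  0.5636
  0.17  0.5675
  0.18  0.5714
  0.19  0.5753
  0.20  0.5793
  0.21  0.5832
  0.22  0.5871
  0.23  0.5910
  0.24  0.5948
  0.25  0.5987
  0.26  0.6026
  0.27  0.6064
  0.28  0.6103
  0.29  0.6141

-0.4168

σ√T = 0.33 × 1.1180 = 0.3690
d₁ = [ln(51/55) + (0.067 + 0.33²/2)·1.25] / 0.3690 = [-0.0755 + 0.1518] / 0.3690 = 0.2068 ⇒ 0.21
N(d₁) = N(0.21) = 0.5832
Δ_put = N(d₁) − 1 = 0.5832 − 1 = -0.4168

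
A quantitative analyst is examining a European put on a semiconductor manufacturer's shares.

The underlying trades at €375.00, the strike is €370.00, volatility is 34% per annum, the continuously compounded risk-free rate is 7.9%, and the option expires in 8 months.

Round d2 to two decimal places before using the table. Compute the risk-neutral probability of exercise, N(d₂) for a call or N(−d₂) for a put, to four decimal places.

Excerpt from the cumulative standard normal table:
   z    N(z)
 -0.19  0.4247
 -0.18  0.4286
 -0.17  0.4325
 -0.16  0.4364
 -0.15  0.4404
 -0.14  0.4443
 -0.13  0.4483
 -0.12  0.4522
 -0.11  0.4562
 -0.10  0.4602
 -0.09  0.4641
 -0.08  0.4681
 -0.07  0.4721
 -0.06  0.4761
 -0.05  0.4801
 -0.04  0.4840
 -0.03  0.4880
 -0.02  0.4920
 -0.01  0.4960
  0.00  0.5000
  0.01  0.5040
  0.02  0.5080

0.4602

σ√T = 0.34 × 0.8165 = 0.2776
d₁ = [ln(375/370) + (0.079 + 0.34²/2)·0.6667] / 0.2776 = [0.0134 + 0.0912] / 0.2776 = 0.3769 ⇒ 0.38
d₂ = d₁ − σ√T = 0.3769 − 0.2776 = 0.0993 ⇒ 0.10
Risk-neutral Pr[S_T < K] = N(−d₂) = N(-0.10) = 0.4602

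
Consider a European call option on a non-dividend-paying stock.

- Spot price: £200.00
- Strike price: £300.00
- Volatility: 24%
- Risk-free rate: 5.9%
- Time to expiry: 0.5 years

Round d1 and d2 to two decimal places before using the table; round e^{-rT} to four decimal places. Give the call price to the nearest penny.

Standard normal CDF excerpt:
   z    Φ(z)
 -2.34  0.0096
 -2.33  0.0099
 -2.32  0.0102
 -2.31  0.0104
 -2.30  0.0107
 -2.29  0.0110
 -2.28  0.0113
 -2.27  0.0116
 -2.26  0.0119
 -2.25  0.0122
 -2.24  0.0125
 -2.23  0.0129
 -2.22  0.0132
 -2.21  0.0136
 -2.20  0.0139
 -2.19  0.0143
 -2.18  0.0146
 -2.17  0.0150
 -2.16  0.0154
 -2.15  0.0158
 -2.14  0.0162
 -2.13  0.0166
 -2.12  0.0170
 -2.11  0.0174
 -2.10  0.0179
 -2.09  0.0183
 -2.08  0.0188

£0.20

σ√T = 0.24 × 0.7071 = 0.1697
ln(S/K) + (r + σ²/2)T = ln(200/300) + (0.059 + 0.24²/2)·0.5 = -0.4055 + 0.0439 = -0.3616
d₁ = -0.3616 / 0.1697 = -2.1305 which rounds to -2.13
d₂ = d₁ − σ√T = -2.1305 − 0.1697 = -2.3002 which rounds to -2.30
e^(−rT) = e^(−0.059·0.5) = 0.9709
N(d₁) = N(-2.13) = 0.0166;  N(d₂) = N(-2.30) = 0.0107
C = 200·0.0166 − 300·0.9709·0.0107 = 3.3200 − 3.1166 = 0.2034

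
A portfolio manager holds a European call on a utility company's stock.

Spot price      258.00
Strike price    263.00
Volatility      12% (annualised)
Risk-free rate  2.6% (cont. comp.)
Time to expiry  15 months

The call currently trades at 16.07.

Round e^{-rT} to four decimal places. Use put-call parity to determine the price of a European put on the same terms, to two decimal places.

12.65

e^(−rT) = e^(−0.026·1.25) = 0.9680
Put-call parity: C − P = S − K·e^(−rT) = 258 − 263·0.9680 = 258 − 254.5840 = 3.4160
P = C − (C − P) = 16.07 − (3.4160) = 12.6540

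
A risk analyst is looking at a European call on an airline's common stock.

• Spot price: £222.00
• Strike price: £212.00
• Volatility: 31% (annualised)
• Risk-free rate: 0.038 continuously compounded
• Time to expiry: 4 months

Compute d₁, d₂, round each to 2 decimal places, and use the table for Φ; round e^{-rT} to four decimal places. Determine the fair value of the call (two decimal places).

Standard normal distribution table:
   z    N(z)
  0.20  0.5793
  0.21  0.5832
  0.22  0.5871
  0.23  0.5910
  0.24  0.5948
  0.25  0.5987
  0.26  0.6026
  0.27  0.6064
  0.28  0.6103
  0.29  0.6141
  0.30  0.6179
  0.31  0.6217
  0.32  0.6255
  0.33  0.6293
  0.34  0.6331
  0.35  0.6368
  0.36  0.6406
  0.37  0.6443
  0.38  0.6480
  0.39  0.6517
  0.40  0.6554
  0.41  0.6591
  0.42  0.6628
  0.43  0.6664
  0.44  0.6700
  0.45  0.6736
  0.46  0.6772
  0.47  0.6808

£22.63

σ√T = 0.31·√0.3333 = 0.1790
d₁ = [ln(222/212) + (0.038 + 0.31²/2)·0.3333] / 0.1790 = [0.0461 + 0.0287] / 0.1790 = 0.4178 ⇒ 0.42
d₂ = d₁ − σ√T = 0.4178 − 0.1790 = 0.2388 ⇒ 0.24
exp(−rT) = exp(−0.038·0.3333) = 0.9874
C = 222·N(0.42) − 212·0.9874·N(0.24) = 222·0.6628 − 212·0.9874·0.5948 = 147.1416 − 124.5088 = 22.6328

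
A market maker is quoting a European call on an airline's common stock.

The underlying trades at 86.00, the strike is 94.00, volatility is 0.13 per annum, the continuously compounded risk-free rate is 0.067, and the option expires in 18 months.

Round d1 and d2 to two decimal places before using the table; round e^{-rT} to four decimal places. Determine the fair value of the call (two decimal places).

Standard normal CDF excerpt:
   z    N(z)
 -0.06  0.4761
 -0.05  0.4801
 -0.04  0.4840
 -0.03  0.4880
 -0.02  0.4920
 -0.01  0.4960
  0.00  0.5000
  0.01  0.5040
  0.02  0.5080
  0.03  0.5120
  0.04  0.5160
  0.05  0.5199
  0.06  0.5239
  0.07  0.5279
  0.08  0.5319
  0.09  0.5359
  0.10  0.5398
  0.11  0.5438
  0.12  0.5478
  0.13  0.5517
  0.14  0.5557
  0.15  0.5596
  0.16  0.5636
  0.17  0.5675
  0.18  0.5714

5.96

T = 1.5;  σ√T = 0.1592
d₁ = [ln(86/94) + (0.067 + 0.13²/2)·1.5] / 0.1592 = [-0.0889 + 0.1132] / 0.1592 = 0.1522 which rounds to 0.15
d₂ = d₁ − σ√T = 0.1522 − 0.1592 = -0.0071 which rounds to -0.01
e^(−rT) = e^(−0.067·1.5) = 0.9044
N(d₁) = N(0.15) = 0.5596;  N(d₂) = N(-0.01) = 0.4960
C = 86·0.5596 − 94·0.9044·0.4960 = 48.1256 − 42.1667 = 5.9589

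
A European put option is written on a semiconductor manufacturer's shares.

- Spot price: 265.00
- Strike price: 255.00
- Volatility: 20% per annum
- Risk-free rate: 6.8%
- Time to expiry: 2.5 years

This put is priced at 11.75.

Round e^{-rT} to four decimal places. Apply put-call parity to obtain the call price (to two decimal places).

61.61

e^(−rT) = e^(−0.068·2.5) = 0.8437
Put-call parity: C − P = S − K·e^(−rT) = 265 − 255·0.8437 = 265 − 215.1435 = 49.8565
C = P + (C − P) = 11.75 + (49.8565) = 61.6065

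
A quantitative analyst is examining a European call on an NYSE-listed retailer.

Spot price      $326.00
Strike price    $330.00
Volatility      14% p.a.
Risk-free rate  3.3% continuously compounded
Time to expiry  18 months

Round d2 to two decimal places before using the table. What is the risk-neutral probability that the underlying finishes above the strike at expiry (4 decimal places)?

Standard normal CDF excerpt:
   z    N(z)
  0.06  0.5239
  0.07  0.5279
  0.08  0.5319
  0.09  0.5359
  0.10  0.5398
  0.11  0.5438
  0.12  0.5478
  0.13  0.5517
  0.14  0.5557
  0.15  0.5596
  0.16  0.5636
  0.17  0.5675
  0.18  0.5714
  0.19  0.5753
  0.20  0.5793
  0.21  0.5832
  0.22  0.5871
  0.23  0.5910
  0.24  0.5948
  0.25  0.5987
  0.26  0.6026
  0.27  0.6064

0.5517

T = 1.5;  σ√T = 0.1715
d₁ = [ln(326/330) + (0.033 + ½·0.14²)·1.5] / (σ√T) = (-0.0122 + 0.0642) / 0.1715 = 0.3033 ⇒ 0.30
d₂ = 0.3033 − 0.1715 = 0.1318 ⇒ 0.13
Pr(exercise) under Q = N(d₂) = 0.5517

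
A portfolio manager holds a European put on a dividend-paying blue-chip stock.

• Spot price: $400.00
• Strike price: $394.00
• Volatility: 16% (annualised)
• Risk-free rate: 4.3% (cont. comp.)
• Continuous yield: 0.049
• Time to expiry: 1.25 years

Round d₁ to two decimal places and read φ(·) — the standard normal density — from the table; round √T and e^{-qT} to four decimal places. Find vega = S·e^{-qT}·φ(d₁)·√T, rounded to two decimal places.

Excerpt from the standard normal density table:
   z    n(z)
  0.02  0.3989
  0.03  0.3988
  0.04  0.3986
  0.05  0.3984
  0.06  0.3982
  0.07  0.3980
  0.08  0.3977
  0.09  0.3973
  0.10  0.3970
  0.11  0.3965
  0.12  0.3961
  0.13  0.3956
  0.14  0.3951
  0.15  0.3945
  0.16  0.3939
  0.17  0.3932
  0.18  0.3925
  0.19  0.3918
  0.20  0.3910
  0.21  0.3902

σ√T = 0.16 × 1.1180 = 0.1789
d₁ = [ln(400/394) + (0.043 − 0.049 + 0.16²/2)·1.25] / 0.1789 = [0.0151 + 0.0085] / 0.1789 = 0.1320 → 0.13
√T = √1.25 = 1.1180
φ(d₁) = φ(0.13) = 0.3956
e^(−qT) = e^(−0.049·1.25) = 0.9406
vega = S·e^(−qT)·φ(d₁)·√T = 400·0.9406·0.3956·1.1180 = 166.4037

166.40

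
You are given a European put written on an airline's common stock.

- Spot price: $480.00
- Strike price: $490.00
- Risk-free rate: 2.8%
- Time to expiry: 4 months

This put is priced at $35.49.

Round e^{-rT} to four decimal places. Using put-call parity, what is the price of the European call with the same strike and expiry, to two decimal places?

e^(−rT) = e^(−0.028·0.3333) = 0.9907
Put-call parity: C − P = S − K·e^(−rT) = 480 − 490·0.9907 = 480 − 485.4430 = -5.4430
C = P + (C − P) = 35.49 + (-5.4430) = 30.0470

$30.05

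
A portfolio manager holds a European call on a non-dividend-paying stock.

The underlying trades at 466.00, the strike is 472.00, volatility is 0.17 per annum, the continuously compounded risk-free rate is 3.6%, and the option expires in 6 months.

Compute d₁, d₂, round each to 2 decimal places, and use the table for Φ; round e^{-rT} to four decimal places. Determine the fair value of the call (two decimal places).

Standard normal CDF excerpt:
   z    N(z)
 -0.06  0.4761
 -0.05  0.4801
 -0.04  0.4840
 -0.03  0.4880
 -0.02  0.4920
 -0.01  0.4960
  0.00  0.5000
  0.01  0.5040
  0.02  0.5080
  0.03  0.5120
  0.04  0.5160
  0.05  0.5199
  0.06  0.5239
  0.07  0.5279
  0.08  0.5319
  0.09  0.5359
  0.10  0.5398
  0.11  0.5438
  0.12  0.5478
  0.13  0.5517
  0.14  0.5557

23.46

σ√T = 0.17 × 0.7071 = 0.1202
d₁ = [ln(466/472) + (0.036 + 0.17²/2)·0.5] / 0.1202 = [-0.0128 + 0.0252] / 0.1202 = 0.1034 which rounds to 0.10
d₂ = d₁ − σ√T = 0.1034 − 0.1202 = -0.0168 which rounds to -0.02
exp(−rT) = exp(−0.036·0.5) = 0.9822
C = 466·N(0.10) − 472·0.9822·N(-0.02) = 466·0.5398 − 472·0.9822·0.4920 = 251.5468 − 228.0904 = 23.4564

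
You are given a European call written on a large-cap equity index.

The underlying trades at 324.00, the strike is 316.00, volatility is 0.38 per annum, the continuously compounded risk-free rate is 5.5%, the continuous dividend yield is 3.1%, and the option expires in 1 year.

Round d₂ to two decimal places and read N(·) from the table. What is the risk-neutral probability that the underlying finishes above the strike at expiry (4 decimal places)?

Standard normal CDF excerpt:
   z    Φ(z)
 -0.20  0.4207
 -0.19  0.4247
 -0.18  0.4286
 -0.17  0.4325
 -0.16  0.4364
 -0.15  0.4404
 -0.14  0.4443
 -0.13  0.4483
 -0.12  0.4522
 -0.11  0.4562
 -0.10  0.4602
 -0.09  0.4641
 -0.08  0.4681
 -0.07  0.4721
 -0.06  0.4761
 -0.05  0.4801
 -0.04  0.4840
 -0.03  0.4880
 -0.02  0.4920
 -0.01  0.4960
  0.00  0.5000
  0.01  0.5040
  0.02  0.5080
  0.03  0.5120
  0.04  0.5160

0.4761

σ√T = 0.38·√1 = 0.3800
ln(S/K) + (r − q + σ²/2)T = ln(324/316) + (0.055 − 0.031 + 0.38²/2)·1 = 0.0250 + 0.0962 = 0.1212
d₁ = 0.1212 / 0.3800 = 0.3190 which rounds to 0.32
d₂ = d₁ − σ√T = 0.3190 − 0.3800 = -0.0610 which rounds to -0.06
Pr(exercise) under Q = N(d₂) = 0.4761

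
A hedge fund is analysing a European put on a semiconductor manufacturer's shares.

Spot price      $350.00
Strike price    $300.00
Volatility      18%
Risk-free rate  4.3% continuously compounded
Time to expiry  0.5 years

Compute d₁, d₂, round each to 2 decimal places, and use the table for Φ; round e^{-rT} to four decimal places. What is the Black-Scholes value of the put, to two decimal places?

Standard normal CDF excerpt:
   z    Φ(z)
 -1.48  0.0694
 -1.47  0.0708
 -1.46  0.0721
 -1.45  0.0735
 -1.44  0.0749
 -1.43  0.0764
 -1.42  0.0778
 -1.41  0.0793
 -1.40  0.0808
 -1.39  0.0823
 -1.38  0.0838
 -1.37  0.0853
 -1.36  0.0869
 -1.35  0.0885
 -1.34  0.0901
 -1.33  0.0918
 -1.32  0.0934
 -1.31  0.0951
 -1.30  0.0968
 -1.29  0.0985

$1.21

σ√T = 0.18 × 0.7071 = 0.1273
d₁ = [ln(350/300) + (0.043 + 0.18²/2)·0.5] / 0.1273 = [0.1542 + 0.0296] / 0.1273 = 1.4437 which rounds to 1.44
d₂ = d₁ − σ√T = 1.4437 − 0.1273 = 1.3164 which rounds to 1.32
exp(−rT) = exp(−0.043·0.5) = 0.9787
N(−d₂) = N(-1.32) = 0.0934;  N(−d₁) = N(-1.44) = 0.0749
P = 300·0.9787·0.0934 − 350·0.0749 = 27.4232 − 26.2150 = 1.2082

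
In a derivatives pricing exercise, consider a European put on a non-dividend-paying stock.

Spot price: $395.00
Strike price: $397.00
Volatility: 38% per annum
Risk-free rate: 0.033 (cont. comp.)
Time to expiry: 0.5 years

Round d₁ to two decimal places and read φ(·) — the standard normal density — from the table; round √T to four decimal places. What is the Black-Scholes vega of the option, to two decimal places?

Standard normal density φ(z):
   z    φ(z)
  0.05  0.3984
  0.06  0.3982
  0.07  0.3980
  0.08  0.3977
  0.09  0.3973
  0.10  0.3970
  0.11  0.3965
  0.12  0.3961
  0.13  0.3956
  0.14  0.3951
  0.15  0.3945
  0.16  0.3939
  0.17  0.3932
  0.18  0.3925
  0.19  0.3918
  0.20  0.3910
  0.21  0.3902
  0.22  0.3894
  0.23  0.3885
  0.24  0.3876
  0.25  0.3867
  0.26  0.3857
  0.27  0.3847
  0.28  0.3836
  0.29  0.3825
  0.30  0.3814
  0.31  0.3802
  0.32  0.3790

109.63

σ√T = 0.38 × 0.7071 = 0.2687
ln(S/K) + (r + σ²/2)T = ln(395/397) + (0.033 + 0.38²/2)·0.5 = -0.0051 + 0.0526 = 0.0475
d₁ = 0.0475 / 0.2687 = 0.1770 ≈ 0.18
√T = √0.5 = 0.7071
φ(d₁) = φ(0.18) = 0.3925
vega = S·φ(d₁)·√T = 395·0.3925·0.7071 = 109.6270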